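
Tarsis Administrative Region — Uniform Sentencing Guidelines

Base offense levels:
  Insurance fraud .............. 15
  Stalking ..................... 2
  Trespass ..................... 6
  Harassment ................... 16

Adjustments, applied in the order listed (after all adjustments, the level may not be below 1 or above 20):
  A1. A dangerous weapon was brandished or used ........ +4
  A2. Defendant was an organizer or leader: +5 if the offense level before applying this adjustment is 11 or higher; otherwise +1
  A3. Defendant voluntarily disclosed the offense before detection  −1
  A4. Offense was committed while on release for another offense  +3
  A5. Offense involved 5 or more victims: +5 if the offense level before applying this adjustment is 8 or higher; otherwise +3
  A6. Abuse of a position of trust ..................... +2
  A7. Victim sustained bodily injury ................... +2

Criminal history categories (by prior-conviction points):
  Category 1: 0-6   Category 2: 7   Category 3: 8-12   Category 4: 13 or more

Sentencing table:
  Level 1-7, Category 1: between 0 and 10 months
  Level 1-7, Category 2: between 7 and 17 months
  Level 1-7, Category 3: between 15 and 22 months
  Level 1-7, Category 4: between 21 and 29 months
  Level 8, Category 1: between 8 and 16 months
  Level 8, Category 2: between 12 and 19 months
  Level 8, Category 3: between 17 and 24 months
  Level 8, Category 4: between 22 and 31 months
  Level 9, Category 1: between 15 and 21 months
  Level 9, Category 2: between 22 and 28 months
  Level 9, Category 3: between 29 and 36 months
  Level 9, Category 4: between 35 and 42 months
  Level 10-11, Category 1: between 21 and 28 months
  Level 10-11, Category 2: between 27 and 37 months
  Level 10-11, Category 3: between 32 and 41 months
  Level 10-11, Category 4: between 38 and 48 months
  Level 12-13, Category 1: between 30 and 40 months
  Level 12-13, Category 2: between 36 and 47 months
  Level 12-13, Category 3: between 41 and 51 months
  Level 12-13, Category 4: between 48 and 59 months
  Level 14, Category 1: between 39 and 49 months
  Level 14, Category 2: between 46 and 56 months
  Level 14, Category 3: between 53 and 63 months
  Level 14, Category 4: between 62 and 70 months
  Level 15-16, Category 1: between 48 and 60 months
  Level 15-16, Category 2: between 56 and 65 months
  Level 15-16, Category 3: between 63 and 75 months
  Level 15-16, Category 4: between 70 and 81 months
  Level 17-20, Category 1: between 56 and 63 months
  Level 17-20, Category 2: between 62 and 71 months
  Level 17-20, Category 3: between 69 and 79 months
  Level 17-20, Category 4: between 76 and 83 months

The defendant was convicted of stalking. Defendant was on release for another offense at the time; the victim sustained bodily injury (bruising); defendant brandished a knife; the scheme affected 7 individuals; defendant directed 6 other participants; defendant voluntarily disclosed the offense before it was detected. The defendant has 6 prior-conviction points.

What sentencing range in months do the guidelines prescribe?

Base offense level for stalking: 2.
A1 applies: 2 + 4 = 6.
A2 applies (level before this adjustment is 6 < 11, so +1): 6 + 1 = 7.
A3 applies: 7 − 1 = 6.
A4 applies: 6 + 3 = 9.
A5 applies (level before this adjustment is 9 ≥ 8, so +5): 9 + 5 = 14.
A6 does not apply.
A7 applies: 14 + 2 = 16.
Final offense level: 16.
Criminal history: 6 prior points → Category 1 (0-6).
Level 16 falls in the 15-16 band.
Grid: Level 15-16 × Category 1 = 48-60 months.

48-60 months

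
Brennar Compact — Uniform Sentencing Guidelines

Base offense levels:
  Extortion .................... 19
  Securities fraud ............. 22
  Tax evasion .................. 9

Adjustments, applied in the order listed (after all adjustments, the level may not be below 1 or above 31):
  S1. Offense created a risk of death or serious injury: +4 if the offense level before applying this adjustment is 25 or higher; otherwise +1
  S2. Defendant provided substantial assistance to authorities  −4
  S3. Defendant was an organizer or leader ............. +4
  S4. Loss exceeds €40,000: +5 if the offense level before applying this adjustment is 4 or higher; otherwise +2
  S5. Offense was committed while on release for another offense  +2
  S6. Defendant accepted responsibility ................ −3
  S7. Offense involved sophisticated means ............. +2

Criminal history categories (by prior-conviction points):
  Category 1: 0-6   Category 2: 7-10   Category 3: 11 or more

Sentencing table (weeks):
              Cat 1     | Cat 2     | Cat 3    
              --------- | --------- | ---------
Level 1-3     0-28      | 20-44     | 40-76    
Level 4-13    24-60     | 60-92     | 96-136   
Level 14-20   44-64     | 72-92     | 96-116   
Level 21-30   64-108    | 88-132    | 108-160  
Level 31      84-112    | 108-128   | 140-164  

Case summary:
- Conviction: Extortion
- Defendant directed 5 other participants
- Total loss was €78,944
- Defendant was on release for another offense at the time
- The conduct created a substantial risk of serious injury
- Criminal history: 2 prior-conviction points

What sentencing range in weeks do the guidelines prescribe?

84-112 weeks

Base offense level for extortion: 19.
S1 applies (level before this adjustment is 19 < 25, so +1): 19 + 1 = 20.
S3 applies: 20 + 4 = 24.
S4 applies (level before this adjustment is 24 ≥ 4, so +5): 24 + 5 = 29.
S5 applies: 29 + 2 = 31.
Final offense level: 31.
Criminal history: 2 prior points → Category 1 (0-6).
Level 31 falls in the 31 band.
Grid: Level 31 × Category 1 = 84-112 weeks.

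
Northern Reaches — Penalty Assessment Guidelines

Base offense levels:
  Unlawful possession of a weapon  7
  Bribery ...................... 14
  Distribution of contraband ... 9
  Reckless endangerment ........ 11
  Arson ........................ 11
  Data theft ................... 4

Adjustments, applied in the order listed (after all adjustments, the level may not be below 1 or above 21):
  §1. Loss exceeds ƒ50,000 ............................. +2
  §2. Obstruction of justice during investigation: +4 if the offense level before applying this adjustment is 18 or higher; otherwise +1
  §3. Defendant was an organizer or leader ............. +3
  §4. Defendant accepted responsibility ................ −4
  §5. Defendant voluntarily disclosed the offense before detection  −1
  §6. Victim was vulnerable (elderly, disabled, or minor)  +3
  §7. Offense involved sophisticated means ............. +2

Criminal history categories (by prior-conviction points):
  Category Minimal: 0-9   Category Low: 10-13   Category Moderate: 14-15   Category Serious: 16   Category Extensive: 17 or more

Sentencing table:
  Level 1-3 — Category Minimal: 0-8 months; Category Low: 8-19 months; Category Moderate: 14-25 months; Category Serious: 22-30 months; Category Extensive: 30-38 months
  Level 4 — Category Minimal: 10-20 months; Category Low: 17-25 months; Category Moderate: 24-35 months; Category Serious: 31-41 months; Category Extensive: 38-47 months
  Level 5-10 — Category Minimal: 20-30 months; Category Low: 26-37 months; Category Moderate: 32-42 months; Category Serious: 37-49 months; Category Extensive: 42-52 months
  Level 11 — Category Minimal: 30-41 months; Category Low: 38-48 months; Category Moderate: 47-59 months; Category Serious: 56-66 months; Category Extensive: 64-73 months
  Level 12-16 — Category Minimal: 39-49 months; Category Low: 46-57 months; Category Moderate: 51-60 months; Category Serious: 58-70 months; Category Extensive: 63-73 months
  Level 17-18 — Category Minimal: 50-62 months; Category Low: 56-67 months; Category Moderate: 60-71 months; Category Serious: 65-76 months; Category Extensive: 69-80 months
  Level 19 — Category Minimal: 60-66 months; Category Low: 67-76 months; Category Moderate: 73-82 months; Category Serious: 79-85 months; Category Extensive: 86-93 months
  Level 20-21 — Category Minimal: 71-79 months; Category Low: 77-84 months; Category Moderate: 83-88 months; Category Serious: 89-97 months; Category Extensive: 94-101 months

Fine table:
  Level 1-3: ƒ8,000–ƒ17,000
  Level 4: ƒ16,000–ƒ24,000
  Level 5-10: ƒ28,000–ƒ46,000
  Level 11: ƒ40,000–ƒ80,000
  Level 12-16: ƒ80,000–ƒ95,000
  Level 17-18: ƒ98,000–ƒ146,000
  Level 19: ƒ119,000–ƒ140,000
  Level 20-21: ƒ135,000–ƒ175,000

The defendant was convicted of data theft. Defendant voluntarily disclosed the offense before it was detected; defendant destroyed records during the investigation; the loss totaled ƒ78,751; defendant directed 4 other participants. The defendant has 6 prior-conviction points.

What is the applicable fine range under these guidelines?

ƒ28,000–ƒ46,000

Base offense level for data theft: 4.
§1 applies: 4 + 2 = 6.
§2 applies (level before this adjustment is 6 < 18, so +1): 6 + 1 = 7.
§3 applies: 7 + 3 = 10.
§4 does not apply.
§5 applies: 10 − 1 = 9.
§7 does not apply.
Final offense level: 9.
Level 9 falls in the 5-10 band.
Fine table: Level 5-10 → ƒ28,000–ƒ46,000.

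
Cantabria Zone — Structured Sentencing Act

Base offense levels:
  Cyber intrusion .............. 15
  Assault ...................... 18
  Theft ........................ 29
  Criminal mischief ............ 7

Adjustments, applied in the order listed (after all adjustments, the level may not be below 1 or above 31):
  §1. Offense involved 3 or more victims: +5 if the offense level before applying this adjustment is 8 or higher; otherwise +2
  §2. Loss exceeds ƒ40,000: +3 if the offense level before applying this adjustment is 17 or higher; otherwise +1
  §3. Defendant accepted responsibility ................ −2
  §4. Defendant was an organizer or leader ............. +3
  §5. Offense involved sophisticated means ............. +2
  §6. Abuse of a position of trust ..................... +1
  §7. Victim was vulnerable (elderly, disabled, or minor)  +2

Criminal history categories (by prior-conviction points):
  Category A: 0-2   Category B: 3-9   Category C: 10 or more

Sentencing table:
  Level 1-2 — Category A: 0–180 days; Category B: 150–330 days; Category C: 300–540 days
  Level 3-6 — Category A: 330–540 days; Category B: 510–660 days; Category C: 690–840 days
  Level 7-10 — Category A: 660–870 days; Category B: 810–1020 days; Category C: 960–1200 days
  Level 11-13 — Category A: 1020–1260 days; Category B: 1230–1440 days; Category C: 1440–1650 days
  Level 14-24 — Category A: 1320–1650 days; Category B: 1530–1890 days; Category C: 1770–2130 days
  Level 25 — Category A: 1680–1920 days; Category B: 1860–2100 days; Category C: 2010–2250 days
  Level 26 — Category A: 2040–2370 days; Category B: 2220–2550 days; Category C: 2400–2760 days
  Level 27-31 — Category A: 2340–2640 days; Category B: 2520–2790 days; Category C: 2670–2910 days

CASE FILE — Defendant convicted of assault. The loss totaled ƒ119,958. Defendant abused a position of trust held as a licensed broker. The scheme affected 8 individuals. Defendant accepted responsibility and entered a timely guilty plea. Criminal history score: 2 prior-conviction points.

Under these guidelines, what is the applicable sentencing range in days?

Base offense level for assault: 18.
§1 applies (level before this adjustment is 18 ≥ 8, so +5): 18 + 5 = 23.
§2 applies (level before this adjustment is 23 ≥ 17, so +3): 23 + 3 = 26.
§3 applies: 26 − 2 = 24.
§4 does not apply.
§6 applies: 24 + 1 = 25.
§7 does not apply.
Final offense level: 25.
Criminal history: 2 prior points → Category A (0-2).
Level 25 falls in the 25 band.
Grid: Level 25 × Category A = 1680-1920 days.

1680-1920 days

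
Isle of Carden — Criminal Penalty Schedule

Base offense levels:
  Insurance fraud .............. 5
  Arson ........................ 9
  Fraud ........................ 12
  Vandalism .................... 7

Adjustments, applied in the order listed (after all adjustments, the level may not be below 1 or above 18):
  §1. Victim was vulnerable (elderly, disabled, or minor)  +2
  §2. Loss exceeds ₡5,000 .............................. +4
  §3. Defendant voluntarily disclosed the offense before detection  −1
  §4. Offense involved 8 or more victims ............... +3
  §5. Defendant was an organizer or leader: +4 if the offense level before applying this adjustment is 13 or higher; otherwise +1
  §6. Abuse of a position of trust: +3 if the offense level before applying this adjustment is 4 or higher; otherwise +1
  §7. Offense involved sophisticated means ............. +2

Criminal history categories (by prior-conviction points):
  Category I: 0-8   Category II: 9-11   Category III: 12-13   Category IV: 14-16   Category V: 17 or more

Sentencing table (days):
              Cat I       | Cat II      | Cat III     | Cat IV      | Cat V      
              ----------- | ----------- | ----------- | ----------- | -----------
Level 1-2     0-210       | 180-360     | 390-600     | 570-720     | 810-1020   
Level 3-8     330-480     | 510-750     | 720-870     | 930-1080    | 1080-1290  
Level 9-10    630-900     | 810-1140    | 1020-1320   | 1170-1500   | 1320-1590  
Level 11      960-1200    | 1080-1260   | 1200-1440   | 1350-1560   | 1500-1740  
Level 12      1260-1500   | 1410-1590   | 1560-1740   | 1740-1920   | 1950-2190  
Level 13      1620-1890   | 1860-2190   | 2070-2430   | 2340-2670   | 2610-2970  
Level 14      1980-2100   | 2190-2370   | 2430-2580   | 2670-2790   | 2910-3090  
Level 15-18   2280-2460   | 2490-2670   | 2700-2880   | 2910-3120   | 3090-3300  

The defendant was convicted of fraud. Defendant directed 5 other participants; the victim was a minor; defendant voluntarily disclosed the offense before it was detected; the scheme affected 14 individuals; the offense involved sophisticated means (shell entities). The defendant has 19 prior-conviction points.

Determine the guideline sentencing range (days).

3090-3300 days

Base offense level for fraud: 12.
§1 applies: 12 + 2 = 14.
§3 applies: 14 − 1 = 13.
§4 applies: 13 + 3 = 16.
§5 applies (level before this adjustment is 16 ≥ 13, so +4): 16 + 4 = 20.
§7 applies: 20 + 2 = 22.
Level 22 exceeds the maximum of 18; capped at 18.
Final offense level: 18.
Criminal history: 19 prior points → Category V (17+).
Level 18 falls in the 15-18 band.
Grid: Level 15-18 × Category V = 3090-3300 days.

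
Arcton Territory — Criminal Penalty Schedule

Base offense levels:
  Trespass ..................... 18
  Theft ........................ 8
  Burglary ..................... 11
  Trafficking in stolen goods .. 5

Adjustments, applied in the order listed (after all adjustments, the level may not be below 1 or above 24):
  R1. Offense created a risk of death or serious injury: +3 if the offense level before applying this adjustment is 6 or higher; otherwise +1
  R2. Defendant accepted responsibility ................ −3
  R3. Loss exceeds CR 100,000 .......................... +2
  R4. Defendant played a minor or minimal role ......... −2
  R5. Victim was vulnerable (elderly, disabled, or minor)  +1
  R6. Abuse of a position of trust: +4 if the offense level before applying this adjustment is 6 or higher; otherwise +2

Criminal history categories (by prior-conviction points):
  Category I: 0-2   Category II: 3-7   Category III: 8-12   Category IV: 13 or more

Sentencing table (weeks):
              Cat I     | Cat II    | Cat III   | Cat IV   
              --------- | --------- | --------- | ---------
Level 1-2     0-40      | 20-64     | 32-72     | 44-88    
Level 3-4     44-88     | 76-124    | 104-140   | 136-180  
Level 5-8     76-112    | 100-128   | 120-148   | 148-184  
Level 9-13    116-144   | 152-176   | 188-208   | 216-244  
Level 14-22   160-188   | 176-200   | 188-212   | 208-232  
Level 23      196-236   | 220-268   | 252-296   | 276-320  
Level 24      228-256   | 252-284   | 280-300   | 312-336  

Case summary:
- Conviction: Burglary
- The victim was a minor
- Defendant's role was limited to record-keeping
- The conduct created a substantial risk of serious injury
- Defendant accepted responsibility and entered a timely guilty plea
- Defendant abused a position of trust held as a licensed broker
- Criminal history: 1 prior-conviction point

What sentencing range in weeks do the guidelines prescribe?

160-188 weeks

Base offense level for burglary: 11.
R1 applies (level before this adjustment is 11 ≥ 6, so +3): 11 + 3 = 14.
R2 applies: 14 − 3 = 11.
R3 does not apply.
R4 applies: 11 − 2 = 9.
R5 applies: 9 + 1 = 10.
R6 applies (level before this adjustment is 10 ≥ 6, so +4): 10 + 4 = 14.
Final offense level: 14.
Criminal history: 1 prior point → Category I (0-2).
Level 14 falls in the 14-22 band.
Grid: Level 14-22 × Category I = 160-188 weeks.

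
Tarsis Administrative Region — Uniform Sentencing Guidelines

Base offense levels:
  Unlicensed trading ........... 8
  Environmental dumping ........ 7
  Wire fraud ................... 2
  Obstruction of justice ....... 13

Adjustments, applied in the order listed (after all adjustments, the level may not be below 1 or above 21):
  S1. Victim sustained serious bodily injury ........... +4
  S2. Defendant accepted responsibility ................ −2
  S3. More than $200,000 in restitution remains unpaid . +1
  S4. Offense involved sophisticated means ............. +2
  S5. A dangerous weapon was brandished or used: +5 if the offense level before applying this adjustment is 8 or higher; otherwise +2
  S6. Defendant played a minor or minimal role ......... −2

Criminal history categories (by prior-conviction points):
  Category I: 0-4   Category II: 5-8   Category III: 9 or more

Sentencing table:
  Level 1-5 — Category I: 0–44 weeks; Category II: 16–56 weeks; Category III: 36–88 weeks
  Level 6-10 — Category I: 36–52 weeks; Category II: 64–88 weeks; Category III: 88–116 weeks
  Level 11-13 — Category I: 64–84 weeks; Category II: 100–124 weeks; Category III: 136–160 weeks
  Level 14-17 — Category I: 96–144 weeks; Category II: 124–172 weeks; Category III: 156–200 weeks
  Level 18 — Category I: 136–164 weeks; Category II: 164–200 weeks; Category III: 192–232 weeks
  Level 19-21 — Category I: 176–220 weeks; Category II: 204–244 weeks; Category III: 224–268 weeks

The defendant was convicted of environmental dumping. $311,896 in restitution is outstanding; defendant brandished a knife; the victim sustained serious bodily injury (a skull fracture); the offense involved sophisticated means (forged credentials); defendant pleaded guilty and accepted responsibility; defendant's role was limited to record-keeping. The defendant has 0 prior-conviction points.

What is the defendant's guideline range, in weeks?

96-144 weeks

Base offense level for environmental dumping: 7.
S1 applies: 7 + 4 = 11.
S2 applies: 11 − 2 = 9.
S3 applies: 9 + 1 = 10.
S4 applies: 10 + 2 = 12.
S5 applies (level before this adjustment is 12 ≥ 8, so +5): 12 + 5 = 17.
S6 applies: 17 − 2 = 15.
Final offense level: 15.
Criminal history: 0 prior points → Category I (0-4).
Level 15 falls in the 14-17 band.
Grid: Level 14-17 × Category I = 96-144 weeks.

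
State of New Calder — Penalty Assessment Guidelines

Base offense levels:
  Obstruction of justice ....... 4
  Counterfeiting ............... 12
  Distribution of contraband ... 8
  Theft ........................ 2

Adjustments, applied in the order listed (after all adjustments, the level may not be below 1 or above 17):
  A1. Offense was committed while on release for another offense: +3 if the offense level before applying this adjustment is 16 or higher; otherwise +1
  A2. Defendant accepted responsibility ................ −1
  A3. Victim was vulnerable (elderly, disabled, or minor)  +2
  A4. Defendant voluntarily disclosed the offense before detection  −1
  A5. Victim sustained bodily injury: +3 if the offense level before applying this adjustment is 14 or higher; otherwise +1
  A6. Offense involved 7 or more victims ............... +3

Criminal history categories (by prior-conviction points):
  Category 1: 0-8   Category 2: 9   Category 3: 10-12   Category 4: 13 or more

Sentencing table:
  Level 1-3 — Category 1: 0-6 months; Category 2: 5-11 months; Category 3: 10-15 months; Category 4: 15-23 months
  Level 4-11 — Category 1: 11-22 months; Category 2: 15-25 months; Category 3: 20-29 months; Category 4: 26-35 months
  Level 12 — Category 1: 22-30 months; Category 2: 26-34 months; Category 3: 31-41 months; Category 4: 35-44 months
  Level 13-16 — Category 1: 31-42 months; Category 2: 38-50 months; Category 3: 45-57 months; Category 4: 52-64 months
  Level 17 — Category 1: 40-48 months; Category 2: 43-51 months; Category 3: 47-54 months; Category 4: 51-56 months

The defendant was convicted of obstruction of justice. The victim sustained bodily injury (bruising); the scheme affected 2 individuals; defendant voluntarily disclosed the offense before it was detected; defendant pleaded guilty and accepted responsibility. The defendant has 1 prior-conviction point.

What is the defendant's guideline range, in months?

0-6 months

Base offense level for obstruction of justice: 4.
A1 does not apply.
A2 applies: 4 − 1 = 3.
A3 does not apply.
A4 applies: 3 − 1 = 2.
A5 applies (level before this adjustment is 2 < 14, so +1): 2 + 1 = 3.
A6 does not apply.
Final offense level: 3.
Criminal history: 1 prior point → Category 1 (0-8).
Level 3 falls in the 1-3 band.
Grid: Level 1-3 × Category 1 = 0-6 months.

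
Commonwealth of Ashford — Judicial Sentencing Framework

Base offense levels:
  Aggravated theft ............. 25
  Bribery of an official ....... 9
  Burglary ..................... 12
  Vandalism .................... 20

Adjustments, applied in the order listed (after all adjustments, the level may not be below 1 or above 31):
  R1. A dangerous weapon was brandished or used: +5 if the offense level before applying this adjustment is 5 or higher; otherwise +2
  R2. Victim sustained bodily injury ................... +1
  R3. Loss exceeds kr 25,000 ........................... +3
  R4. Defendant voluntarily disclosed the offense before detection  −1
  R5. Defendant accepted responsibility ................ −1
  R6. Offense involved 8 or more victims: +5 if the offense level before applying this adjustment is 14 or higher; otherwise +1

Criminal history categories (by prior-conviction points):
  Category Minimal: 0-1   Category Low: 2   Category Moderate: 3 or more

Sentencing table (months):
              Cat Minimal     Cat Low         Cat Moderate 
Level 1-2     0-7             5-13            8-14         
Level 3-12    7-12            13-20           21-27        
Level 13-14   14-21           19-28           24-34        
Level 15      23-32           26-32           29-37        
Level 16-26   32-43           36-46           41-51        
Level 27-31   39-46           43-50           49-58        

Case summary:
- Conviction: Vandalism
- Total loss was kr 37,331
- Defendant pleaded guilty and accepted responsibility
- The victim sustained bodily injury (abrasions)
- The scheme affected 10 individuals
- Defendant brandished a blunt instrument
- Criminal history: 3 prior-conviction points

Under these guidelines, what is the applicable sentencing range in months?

49-58 months

Base offense level for vandalism: 20.
R1 applies (level before this adjustment is 20 ≥ 5, so +5): 20 + 5 = 25.
R2 applies: 25 + 1 = 26.
R3 applies: 26 + 3 = 29.
R5 applies: 29 − 1 = 28.
R6 applies (level before this adjustment is 28 ≥ 14, so +5): 28 + 5 = 33.
Level 33 exceeds the maximum of 31; capped at 31.
Final offense level: 31.
Criminal history: 3 prior points → Category Moderate (3+).
Level 31 falls in the 27-31 band.
Grid: Level 27-31 × Category Moderate = 49-58 months.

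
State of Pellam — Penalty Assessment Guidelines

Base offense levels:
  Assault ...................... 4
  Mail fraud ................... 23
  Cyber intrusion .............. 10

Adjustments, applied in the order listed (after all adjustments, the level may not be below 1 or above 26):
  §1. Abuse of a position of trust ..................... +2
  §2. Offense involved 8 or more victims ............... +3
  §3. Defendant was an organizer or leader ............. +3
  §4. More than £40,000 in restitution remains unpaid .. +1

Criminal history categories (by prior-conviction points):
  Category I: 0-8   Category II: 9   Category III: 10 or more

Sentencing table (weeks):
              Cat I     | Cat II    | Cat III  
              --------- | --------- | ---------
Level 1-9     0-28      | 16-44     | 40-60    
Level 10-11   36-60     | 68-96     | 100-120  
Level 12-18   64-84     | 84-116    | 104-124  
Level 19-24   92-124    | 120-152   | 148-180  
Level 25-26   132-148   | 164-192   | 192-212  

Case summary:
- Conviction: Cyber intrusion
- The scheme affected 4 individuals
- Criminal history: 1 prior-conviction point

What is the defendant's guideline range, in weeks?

Base offense level for cyber intrusion: 10.
Final offense level: 10.
Criminal history: 1 prior point → Category I (0-8).
Level 10 falls in the 10-11 band.
Grid: Level 10-11 × Category I = 36-60 weeks.

36-60 weeks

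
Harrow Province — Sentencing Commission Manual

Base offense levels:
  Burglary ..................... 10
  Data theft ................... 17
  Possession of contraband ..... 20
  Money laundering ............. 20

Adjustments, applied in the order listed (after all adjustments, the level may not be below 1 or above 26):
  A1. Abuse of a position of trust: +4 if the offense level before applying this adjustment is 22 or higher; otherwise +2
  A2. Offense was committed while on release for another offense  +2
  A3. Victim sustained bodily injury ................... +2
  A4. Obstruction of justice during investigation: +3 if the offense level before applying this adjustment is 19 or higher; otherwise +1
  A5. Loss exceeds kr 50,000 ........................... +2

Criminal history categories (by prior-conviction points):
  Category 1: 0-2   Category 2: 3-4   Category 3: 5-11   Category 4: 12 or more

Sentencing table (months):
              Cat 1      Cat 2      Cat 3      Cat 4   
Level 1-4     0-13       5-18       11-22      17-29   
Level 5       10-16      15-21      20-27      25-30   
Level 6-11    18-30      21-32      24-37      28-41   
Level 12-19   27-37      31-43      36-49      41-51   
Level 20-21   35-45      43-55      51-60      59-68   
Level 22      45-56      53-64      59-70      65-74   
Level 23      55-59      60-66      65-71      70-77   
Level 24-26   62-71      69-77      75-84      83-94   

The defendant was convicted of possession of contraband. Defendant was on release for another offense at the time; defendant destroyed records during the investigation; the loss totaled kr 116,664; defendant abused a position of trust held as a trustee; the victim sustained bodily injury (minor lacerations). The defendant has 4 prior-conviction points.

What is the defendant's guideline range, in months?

Base offense level for possession of contraband: 20.
A1 applies (level before this adjustment is 20 < 22, so +2): 20 + 2 = 22.
A2 applies: 22 + 2 = 24.
A3 applies: 24 + 2 = 26.
A4 applies (level before this adjustment is 26 ≥ 19, so +3): 26 + 3 = 29.
A5 applies: 29 + 2 = 31.
Level 31 exceeds the maximum of 26; capped at 26.
Final offense level: 26.
Criminal history: 4 prior points → Category 2 (3-4).
Level 26 falls in the 24-26 band.
Grid: Level 24-26 × Category 2 = 69-77 months.

69-77 months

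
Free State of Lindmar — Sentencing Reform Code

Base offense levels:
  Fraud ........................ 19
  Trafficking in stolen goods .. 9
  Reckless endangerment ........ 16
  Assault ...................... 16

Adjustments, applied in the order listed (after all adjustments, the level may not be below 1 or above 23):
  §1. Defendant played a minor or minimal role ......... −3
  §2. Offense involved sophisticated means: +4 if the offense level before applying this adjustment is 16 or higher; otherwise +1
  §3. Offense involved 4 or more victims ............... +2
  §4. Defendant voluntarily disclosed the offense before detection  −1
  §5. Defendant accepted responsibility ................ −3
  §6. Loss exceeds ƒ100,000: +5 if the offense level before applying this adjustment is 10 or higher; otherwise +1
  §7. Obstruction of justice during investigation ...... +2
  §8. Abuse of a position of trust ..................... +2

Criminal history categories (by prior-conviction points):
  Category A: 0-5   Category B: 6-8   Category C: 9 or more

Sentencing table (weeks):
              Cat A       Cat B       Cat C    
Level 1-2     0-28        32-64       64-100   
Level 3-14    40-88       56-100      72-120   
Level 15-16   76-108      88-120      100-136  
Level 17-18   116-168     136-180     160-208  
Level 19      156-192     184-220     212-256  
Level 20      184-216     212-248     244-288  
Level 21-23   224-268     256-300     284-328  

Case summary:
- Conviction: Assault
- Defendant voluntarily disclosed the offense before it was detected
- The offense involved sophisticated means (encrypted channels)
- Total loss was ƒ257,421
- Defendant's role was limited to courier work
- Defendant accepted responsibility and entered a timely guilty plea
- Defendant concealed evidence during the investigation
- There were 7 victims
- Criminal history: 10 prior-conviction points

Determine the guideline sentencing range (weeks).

Base offense level for assault: 16.
§1 applies: 16 − 3 = 13.
§2 applies (level before this adjustment is 13 < 16, so +1): 13 + 1 = 14.
§3 applies: 14 + 2 = 16.
§4 applies: 16 − 1 = 15.
§5 applies: 15 − 3 = 12.
§6 applies (level before this adjustment is 12 ≥ 10, so +5): 12 + 5 = 17.
§7 applies: 17 + 2 = 19.
§8 does not apply.
Final offense level: 19.
Criminal history: 10 prior points → Category C (9+).
Level 19 falls in the 19 band.
Grid: Level 19 × Category C = 212-256 weeks.

212-256 weeks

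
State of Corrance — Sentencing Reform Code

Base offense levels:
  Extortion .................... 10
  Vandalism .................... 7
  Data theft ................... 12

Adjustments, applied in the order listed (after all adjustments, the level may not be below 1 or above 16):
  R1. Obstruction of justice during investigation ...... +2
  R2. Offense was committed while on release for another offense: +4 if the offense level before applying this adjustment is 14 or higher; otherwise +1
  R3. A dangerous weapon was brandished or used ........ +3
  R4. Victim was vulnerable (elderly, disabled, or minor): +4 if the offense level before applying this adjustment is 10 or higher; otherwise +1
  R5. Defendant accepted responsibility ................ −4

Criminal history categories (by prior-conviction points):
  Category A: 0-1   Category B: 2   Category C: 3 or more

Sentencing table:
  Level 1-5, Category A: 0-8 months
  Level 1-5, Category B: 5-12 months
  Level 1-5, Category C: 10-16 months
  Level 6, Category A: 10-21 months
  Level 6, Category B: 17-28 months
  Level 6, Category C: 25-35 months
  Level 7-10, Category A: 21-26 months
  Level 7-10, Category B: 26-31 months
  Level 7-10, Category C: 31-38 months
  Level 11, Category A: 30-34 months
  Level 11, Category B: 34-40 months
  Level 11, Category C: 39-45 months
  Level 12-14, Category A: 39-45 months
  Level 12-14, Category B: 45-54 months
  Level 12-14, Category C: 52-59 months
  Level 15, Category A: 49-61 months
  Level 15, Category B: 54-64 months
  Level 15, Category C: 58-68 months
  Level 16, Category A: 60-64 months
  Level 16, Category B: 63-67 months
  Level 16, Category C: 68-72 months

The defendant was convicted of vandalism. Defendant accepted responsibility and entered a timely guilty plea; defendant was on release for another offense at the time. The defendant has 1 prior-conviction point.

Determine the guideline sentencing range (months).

0-8 months

Base offense level for vandalism: 7.
R2 applies (level before this adjustment is 7 < 14, so +1): 7 + 1 = 8.
R5 applies: 8 − 4 = 4.
Final offense level: 4.
Criminal history: 1 prior point → Category A (0-1).
Level 4 falls in the 1-5 band.
Grid: Level 1-5 × Category A = 0-8 months.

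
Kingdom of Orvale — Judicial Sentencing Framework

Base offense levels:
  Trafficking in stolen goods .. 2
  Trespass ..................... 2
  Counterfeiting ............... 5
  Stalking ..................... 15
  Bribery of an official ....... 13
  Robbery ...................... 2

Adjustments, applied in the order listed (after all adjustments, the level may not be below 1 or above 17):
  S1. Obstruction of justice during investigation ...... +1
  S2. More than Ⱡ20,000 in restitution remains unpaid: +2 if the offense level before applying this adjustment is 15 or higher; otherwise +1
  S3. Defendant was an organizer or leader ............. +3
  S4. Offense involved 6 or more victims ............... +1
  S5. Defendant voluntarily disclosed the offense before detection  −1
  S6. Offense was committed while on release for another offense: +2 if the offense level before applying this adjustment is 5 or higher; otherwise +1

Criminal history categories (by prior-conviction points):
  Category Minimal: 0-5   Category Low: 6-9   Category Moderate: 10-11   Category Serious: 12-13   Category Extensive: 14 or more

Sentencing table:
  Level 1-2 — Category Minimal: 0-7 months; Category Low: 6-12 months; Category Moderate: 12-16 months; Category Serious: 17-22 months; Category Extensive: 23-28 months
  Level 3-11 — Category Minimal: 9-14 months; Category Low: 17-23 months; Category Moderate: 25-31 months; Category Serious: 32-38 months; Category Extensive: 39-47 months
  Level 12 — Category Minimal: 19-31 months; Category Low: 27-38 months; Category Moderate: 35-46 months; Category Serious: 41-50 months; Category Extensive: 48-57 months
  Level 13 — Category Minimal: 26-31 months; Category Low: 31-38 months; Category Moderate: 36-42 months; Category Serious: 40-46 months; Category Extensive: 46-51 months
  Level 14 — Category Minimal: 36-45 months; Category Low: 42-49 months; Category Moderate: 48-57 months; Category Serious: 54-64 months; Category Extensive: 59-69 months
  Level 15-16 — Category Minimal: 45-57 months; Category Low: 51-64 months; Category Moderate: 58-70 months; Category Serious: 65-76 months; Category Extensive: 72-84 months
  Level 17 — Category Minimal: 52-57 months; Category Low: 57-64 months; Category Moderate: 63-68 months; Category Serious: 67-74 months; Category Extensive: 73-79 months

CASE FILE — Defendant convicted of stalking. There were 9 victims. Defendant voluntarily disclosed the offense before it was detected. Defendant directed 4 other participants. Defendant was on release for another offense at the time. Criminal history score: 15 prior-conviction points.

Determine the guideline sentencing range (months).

73-79 months

Base offense level for stalking: 15.
S1 does not apply.
S2 does not apply.
S3 applies: 15 + 3 = 18.
S4 applies: 18 + 1 = 19.
S5 applies: 19 − 1 = 18.
S6 applies (level before this adjustment is 18 ≥ 5, so +2): 18 + 2 = 20.
Level 20 exceeds the maximum of 17; capped at 17.
Final offense level: 17.
Criminal history: 15 prior points → Category Extensive (14+).
Level 17 falls in the 17 band.
Grid: Level 17 × Category Extensive = 73-79 months.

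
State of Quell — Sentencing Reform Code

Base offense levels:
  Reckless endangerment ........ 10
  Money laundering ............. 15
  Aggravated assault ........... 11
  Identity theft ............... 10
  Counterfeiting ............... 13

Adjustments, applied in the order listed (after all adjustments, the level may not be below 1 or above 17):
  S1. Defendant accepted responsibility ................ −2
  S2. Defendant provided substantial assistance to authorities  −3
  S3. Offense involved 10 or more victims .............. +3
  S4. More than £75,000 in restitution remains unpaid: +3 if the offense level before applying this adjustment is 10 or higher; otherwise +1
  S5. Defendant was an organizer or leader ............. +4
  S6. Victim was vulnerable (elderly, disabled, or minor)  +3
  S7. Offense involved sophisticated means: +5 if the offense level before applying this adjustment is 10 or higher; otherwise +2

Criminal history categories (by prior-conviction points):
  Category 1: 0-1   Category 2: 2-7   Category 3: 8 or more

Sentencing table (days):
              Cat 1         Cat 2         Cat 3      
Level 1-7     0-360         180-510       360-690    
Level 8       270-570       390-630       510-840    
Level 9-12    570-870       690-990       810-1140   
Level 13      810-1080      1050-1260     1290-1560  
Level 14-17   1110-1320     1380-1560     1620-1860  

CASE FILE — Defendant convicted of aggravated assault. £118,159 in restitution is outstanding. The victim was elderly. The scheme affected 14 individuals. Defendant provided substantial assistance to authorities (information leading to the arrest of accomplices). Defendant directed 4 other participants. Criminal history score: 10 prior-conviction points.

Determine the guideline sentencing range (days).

Base offense level for aggravated assault: 11.
S1 does not apply.
S2 applies: 11 − 3 = 8.
S3 applies: 8 + 3 = 11.
S4 applies (level before this adjustment is 11 ≥ 10, so +3): 11 + 3 = 14.
S5 applies: 14 + 4 = 18.
S6 applies: 18 + 3 = 21.
S7 does not apply.
Level 21 exceeds the maximum of 17; capped at 17.
Final offense level: 17.
Criminal history: 10 prior points → Category 3 (8+).
Level 17 falls in the 14-17 band.
Grid: Level 14-17 × Category 3 = 1620-1860 days.

1620-1860 days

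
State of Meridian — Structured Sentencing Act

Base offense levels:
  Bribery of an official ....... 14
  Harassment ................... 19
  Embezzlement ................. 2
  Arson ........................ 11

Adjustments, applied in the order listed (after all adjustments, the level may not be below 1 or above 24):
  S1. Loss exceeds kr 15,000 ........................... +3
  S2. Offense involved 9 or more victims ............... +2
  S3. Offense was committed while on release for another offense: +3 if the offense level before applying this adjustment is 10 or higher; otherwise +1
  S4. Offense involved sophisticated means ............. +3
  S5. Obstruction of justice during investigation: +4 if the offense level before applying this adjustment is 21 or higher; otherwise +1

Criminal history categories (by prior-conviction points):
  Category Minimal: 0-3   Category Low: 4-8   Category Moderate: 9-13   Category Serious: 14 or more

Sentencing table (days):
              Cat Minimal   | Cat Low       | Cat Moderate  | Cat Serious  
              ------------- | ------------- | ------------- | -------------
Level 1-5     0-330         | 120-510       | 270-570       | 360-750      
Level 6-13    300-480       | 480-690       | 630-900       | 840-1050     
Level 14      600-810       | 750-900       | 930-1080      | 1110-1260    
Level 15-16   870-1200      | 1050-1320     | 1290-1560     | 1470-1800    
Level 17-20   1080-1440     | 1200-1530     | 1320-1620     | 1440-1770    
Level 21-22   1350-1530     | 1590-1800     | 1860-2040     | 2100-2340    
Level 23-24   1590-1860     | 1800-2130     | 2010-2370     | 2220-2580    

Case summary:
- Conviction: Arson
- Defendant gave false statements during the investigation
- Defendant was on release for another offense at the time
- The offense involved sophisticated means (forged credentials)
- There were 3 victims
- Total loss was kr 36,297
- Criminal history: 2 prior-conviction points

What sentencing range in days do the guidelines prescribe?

Base offense level for arson: 11.
S1 applies: 11 + 3 = 14.
S2 does not apply.
S3 applies (level before this adjustment is 14 ≥ 10, so +3): 14 + 3 = 17.
S4 applies: 17 + 3 = 20.
S5 applies (level before this adjustment is 20 < 21, so +1): 20 + 1 = 21.
Final offense level: 21.
Criminal history: 2 prior points → Category Minimal (0-3).
Level 21 falls in the 21-22 band.
Grid: Level 21-22 × Category Minimal = 1350-1530 days.

1350-1530 days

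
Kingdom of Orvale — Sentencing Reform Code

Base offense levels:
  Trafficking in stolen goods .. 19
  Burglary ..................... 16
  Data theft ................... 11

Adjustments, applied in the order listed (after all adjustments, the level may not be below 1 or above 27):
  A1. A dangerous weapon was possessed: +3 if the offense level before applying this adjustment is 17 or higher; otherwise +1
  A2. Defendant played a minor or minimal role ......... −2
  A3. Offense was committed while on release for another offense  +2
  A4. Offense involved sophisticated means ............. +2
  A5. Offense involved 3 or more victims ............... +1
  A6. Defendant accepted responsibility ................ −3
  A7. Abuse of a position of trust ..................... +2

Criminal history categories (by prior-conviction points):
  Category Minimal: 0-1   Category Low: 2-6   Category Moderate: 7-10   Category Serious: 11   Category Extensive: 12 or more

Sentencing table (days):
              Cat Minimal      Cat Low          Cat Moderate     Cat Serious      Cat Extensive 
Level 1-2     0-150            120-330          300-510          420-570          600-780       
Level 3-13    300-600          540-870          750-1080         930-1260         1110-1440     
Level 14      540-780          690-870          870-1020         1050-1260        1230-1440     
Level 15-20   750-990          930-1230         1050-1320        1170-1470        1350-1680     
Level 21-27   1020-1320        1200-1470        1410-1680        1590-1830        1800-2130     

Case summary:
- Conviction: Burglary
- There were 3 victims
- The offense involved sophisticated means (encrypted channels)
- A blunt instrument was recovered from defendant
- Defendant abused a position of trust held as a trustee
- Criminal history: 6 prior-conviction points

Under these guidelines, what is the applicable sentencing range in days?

Base offense level for burglary: 16.
A1 applies (level before this adjustment is 16 < 17, so +1): 16 + 1 = 17.
A3 does not apply.
A4 applies: 17 + 2 = 19.
A5 applies: 19 + 1 = 20.
A6 does not apply.
A7 applies: 20 + 2 = 22.
Final offense level: 22.
Criminal history: 6 prior points → Category Low (2-6).
Level 22 falls in the 21-27 band.
Grid: Level 21-27 × Category Low = 1200-1470 days.

1200-1470 days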